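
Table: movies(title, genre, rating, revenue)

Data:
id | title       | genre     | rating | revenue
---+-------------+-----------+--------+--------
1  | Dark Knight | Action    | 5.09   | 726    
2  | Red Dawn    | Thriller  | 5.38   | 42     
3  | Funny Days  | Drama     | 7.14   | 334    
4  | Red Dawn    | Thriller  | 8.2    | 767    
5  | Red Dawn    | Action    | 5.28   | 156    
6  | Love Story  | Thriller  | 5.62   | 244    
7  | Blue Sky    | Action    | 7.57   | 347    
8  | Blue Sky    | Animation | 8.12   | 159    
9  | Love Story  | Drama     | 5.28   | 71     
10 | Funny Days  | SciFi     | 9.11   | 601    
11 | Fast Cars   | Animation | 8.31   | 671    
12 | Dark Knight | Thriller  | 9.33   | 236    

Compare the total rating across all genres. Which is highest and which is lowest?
SELECT genre, SUM(rating)
FROM movies
GROUP BY genre
ORDER BY SUM(rating)

All groups:
  SciFi: 9.11
  Drama: 12.42
  Animation: 16.43
  Action: 17.94
  Thriller: 28.53

Highest: Thriller (28.53)
Lowest: SciFi (9.11)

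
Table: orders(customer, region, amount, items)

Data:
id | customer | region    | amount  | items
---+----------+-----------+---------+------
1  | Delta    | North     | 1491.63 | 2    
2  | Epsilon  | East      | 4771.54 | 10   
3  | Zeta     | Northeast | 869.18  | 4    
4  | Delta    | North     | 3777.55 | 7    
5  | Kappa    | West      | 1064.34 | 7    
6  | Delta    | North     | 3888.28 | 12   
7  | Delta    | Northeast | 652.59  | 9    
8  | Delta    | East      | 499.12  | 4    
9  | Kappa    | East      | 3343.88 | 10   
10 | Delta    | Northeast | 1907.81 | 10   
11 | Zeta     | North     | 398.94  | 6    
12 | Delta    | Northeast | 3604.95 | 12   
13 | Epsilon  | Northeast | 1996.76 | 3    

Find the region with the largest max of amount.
SELECT region, MAX(amount) as val
FROM orders
GROUP BY region
ORDER BY val DESC
LIMIT 1

Result: East with max(amount) = 4771.54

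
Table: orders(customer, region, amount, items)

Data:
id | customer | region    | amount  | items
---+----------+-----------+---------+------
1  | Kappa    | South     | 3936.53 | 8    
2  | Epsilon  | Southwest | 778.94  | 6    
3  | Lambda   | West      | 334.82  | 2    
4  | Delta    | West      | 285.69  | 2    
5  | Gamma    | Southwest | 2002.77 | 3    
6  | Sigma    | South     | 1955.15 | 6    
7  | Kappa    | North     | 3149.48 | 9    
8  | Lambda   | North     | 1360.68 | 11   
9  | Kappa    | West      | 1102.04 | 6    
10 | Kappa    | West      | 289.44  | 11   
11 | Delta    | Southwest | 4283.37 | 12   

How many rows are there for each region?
SELECT region, COUNT(*) as count
FROM orders
GROUP BY region

Result:
  North: 2
  South: 2
  Southwest: 3
  West: 4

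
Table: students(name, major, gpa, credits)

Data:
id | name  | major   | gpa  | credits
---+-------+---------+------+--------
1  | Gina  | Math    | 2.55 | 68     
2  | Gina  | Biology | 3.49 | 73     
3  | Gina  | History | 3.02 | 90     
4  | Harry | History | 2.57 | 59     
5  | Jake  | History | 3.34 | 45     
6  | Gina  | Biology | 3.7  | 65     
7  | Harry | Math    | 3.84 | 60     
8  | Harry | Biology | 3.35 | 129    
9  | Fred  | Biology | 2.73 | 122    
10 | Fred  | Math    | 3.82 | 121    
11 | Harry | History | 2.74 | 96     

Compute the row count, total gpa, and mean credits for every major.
SELECT major,
       COUNT(*) as cnt,
       SUM(gpa) as total_gpa,
       AVG(credits) as avg_credits
FROM students
GROUP BY major

Result:
  Biology: 4 records, 13.27 total gpa, 97.25 avg credits
  History: 4 records, 11.67 total gpa, 72.50 avg credits
  Math: 3 records, 10.21 total gpa, 83.00 avg credits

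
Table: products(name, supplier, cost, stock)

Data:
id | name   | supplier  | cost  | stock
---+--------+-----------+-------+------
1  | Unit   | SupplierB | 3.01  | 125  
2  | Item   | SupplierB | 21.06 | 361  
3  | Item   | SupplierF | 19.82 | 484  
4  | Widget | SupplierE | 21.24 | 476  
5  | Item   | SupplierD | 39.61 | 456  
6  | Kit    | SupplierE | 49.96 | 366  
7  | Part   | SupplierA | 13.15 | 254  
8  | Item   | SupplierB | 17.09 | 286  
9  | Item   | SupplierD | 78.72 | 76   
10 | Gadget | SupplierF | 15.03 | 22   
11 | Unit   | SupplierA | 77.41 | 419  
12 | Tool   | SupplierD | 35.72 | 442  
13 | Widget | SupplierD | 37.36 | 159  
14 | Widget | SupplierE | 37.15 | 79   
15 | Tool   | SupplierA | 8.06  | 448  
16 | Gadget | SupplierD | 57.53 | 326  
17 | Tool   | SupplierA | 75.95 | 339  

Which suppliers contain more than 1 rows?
SELECT supplier, COUNT(*) as cnt
FROM products
GROUP BY supplier
HAVING COUNT(*) > 1

Result:
  SupplierA: 4
  SupplierB: 3
  SupplierD: 5
  SupplierE: 3
  SupplierF: 2

Note: HAVING filters groups after aggregation, WHERE filters rows before.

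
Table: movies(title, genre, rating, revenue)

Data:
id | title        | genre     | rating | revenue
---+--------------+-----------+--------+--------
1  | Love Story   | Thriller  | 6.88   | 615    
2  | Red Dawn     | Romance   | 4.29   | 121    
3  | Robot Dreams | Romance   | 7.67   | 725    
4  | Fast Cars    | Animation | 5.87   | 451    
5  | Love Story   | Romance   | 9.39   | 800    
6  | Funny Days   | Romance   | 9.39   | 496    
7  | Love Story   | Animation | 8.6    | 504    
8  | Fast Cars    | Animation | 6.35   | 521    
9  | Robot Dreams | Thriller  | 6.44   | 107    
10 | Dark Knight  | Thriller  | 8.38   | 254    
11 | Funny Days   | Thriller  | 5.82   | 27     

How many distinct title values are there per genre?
SELECT genre, COUNT(DISTINCT title)
FROM movies
GROUP BY genre

Result:
  Animation: 2 distinct
  Romance: 4 distinct
  Thriller: 4 distinct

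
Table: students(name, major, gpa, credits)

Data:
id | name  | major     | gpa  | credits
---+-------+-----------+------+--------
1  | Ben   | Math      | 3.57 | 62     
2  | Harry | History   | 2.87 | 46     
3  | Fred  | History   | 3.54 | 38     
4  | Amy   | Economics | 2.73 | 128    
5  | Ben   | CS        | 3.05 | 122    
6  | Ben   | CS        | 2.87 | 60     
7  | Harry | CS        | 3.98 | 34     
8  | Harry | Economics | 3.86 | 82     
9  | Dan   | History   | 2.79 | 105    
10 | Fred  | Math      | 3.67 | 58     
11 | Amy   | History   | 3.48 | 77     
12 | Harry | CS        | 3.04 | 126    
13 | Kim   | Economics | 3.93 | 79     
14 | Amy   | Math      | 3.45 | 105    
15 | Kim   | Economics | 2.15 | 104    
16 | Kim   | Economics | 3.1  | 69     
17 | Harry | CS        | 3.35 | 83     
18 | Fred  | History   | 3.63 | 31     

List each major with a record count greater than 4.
SELECT major, COUNT(*) as cnt
FROM students
GROUP BY major
HAVING COUNT(*) > 4

Result:
  CS: 5
  Economics: 5
  History: 5

Note: HAVING filters groups after aggregation, WHERE filters rows before.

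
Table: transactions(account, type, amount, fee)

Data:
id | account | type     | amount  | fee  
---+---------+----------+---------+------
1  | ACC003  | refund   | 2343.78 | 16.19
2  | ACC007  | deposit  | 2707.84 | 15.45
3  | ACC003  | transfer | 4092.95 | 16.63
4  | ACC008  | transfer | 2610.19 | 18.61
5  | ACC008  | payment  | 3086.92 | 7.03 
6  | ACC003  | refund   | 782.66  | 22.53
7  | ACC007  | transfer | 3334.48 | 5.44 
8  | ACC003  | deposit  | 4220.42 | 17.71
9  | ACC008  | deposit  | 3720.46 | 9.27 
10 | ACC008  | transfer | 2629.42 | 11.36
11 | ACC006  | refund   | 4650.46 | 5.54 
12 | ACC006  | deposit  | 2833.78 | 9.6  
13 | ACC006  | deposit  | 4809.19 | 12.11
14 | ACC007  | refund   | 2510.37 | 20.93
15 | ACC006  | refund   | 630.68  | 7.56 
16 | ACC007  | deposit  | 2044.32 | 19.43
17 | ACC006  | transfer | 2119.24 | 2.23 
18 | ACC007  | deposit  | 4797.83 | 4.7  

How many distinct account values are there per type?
SELECT type, COUNT(DISTINCT account)
FROM transactions
GROUP BY type

Result:
  deposit: 4 distinct
  payment: 1 distinct
  refund: 3 distinct
  transfer: 4 distinct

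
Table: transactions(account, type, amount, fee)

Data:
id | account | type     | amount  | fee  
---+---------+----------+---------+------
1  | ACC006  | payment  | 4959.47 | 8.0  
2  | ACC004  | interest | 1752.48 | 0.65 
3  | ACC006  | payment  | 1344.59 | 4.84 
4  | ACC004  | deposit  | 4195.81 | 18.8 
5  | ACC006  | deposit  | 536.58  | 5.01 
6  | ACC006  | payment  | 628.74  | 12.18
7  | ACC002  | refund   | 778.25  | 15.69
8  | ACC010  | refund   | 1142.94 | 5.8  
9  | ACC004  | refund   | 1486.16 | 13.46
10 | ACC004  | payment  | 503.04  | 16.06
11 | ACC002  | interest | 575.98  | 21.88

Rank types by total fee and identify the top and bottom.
SELECT type, SUM(fee)
FROM transactions
GROUP BY type
ORDER BY SUM(fee)

All groups:
  interest: 22.53
  deposit: 23.81
  refund: 34.95
  payment: 41.08

Highest: payment (41.08)
Lowest: interest (22.53)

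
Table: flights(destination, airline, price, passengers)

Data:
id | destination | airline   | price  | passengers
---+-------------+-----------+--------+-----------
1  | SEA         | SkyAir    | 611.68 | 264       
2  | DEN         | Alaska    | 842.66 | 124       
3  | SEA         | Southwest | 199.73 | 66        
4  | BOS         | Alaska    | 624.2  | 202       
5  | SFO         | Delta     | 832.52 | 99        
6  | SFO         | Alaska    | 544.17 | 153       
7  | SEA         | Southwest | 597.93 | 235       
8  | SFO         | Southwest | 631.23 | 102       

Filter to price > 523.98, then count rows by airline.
SELECT airline, COUNT(*)
FROM flights
WHERE price > 523.98
GROUP BY airline

Note: WHERE filters rows before grouping.

Result:
  Alaska: 3
  Delta: 1
  SkyAir: 1
  Southwest: 2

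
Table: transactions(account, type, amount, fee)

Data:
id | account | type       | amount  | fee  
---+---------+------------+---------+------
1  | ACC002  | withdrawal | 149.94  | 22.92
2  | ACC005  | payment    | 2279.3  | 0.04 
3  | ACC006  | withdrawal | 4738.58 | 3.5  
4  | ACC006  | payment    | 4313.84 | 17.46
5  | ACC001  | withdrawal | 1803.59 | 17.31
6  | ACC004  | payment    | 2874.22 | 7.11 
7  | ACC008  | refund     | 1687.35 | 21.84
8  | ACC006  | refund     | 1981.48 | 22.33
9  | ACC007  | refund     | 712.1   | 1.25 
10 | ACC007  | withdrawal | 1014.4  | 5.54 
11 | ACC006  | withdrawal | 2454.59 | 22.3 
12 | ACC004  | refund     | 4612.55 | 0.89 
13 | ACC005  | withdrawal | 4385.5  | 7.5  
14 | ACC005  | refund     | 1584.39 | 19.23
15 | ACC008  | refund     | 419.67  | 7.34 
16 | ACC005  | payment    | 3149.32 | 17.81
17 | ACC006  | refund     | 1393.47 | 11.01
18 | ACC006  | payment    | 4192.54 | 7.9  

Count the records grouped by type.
SELECT type, COUNT(*) as count
FROM transactions
GROUP BY type

Result:
  payment: 5
  refund: 7
  withdrawal: 6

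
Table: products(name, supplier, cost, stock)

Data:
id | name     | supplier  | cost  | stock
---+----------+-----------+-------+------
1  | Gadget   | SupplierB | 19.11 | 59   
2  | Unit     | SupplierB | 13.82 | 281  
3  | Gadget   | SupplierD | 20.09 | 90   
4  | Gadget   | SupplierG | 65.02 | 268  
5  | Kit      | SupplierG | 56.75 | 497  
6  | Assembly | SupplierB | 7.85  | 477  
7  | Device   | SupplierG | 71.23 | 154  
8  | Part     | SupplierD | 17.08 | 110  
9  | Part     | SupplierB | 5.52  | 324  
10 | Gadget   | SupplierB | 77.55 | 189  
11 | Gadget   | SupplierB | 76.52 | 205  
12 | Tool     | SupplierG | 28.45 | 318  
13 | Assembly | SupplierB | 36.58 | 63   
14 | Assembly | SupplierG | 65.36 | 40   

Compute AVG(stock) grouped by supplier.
SELECT supplier, AVG(stock) as result
FROM products
GROUP BY supplier

Result:
  SupplierB: 228.29
  SupplierD: 100.00
  SupplierG: 255.40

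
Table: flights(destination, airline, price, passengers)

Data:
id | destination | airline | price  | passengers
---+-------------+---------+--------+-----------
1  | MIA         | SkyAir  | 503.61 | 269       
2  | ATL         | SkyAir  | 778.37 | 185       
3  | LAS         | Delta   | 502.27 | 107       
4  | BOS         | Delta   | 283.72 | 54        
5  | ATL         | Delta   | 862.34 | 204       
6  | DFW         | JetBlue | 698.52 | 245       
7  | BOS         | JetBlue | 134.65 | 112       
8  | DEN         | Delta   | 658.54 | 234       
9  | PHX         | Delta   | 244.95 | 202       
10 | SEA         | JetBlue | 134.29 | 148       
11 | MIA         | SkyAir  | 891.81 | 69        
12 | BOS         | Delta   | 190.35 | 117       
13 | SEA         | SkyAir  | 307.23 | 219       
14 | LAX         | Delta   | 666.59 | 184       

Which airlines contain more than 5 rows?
SELECT airline, COUNT(*) as cnt
FROM flights
GROUP BY airline
HAVING COUNT(*) > 5

Result:
  Delta: 7

Note: HAVING filters groups after aggregation, WHERE filters rows before.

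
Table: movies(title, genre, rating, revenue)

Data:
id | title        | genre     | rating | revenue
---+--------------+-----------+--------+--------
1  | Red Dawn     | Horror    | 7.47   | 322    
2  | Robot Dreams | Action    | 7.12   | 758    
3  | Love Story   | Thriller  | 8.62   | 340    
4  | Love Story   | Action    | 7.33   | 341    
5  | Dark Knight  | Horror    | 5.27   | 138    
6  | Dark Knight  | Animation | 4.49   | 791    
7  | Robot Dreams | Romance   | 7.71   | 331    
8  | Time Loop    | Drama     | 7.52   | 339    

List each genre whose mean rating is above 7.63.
SELECT genre, AVG(rating)
FROM movies
GROUP BY genre
HAVING AVG(rating) > 7.63

Result:
  Romance: avg=7.71
  Thriller: avg=8.62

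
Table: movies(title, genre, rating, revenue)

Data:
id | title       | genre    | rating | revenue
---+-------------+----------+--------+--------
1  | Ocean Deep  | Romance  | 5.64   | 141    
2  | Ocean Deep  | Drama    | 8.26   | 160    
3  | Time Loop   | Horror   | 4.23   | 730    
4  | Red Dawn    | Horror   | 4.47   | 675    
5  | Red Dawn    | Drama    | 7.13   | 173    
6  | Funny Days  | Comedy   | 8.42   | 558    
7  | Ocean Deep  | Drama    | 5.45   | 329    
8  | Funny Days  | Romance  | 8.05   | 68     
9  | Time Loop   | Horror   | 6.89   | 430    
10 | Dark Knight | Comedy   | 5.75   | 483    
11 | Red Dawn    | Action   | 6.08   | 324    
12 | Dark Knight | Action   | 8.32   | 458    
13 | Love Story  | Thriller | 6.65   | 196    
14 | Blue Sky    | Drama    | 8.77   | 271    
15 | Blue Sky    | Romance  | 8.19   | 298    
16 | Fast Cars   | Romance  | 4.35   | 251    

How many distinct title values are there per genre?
SELECT genre, COUNT(DISTINCT title)
FROM movies
GROUP BY genre

Result:
  Action: 2 distinct
  Comedy: 2 distinct
  Drama: 3 distinct
  Horror: 2 distinct
  Romance: 4 distinct
  Thriller: 1 distinct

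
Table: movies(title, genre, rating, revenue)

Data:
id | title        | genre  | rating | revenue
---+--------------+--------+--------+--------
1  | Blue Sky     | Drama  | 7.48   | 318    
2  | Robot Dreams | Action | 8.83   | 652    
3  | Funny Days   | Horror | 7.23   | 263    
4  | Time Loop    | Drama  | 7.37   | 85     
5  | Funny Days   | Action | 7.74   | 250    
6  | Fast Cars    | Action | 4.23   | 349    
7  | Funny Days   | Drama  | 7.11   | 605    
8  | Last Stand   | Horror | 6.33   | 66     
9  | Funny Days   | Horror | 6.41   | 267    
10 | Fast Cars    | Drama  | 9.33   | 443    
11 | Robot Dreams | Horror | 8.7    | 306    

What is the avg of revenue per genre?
SELECT genre, AVG(revenue) as result
FROM movies
GROUP BY genre

Result:
  Action: 417.00
  Drama: 362.75
  Horror: 225.50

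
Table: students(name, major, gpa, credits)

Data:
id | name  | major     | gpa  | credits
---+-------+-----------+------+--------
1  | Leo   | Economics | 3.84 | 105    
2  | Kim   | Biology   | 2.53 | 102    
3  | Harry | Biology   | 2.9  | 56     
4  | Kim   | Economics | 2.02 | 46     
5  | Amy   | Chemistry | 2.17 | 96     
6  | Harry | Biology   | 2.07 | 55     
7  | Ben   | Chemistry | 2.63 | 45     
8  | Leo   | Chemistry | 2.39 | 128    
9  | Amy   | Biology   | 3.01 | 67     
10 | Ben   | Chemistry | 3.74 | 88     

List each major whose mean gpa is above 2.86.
SELECT major, AVG(gpa)
FROM students
GROUP BY major
HAVING AVG(gpa) > 2.86

Result:
  Economics: avg=2.93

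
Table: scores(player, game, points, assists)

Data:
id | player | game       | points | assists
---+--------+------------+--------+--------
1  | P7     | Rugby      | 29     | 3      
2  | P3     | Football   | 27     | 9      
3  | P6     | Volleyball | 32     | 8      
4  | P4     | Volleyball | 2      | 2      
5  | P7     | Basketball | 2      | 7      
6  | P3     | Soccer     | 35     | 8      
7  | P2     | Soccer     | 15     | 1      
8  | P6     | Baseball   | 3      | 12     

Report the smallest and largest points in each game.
SELECT game, MIN(points), MAX(points)
FROM scores
GROUP BY game

Result:
  Baseball: min=3, max=3
  Basketball: min=2, max=2
  Football: min=27, max=27
  Rugby: min=29, max=29
  Soccer: min=15, max=35
  Volleyball: min=2, max=32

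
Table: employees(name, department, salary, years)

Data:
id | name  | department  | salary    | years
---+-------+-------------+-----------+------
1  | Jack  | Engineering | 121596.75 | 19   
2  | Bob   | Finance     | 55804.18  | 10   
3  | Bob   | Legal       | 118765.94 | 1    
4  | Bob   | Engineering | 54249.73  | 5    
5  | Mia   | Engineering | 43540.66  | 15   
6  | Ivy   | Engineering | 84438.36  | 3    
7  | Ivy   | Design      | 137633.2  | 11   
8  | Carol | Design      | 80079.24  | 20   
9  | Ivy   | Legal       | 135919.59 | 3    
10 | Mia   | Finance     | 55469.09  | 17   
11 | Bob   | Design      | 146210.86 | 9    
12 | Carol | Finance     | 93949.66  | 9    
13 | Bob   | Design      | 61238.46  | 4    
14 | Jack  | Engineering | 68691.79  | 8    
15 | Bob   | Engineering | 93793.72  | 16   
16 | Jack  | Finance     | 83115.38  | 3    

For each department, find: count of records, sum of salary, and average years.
SELECT department,
       COUNT(*) as cnt,
       SUM(salary) as total_salary,
       AVG(years) as avg_years
FROM employees
GROUP BY department

Result:
  Design: 4 records, 425161.76 total salary, 11.00 avg years
  Engineering: 6 records, 466311.01 total salary, 11.00 avg years
  Finance: 4 records, 288338.31 total salary, 9.75 avg years
  Legal: 2 records, 254685.53 total salary, 2.00 avg years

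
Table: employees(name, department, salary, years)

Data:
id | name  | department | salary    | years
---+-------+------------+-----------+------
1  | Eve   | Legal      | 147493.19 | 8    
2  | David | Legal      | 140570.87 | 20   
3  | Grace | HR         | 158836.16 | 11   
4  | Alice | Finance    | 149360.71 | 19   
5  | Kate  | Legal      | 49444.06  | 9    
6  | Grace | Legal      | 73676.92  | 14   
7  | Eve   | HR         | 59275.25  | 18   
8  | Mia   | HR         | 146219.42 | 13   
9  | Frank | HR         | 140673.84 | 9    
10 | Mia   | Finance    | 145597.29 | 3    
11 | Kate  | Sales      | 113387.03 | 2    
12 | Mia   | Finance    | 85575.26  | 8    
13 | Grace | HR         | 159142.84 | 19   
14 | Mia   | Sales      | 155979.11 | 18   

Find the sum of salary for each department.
SELECT department, SUM(salary) as result
FROM employees
GROUP BY department

Result:
  Finance: 380533.26
  HR: 664147.51
  Legal: 411185.04
  Sales: 269366.14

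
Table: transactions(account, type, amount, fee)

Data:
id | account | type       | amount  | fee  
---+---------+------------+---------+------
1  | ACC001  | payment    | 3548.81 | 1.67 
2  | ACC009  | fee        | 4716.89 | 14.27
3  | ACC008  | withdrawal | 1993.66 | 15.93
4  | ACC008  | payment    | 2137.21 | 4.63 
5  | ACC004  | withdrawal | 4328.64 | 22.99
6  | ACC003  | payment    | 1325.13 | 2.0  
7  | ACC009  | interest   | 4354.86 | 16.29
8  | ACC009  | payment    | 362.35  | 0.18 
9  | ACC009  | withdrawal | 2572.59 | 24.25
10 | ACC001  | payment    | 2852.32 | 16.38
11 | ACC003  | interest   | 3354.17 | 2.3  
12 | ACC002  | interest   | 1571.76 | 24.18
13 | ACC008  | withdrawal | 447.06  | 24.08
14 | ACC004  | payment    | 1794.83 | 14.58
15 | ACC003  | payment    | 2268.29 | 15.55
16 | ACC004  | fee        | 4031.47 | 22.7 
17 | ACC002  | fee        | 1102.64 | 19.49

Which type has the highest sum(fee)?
SELECT type, SUM(fee) as val
FROM transactions
GROUP BY type
ORDER BY val DESC
LIMIT 1

Result: withdrawal with sum(fee) = 87.25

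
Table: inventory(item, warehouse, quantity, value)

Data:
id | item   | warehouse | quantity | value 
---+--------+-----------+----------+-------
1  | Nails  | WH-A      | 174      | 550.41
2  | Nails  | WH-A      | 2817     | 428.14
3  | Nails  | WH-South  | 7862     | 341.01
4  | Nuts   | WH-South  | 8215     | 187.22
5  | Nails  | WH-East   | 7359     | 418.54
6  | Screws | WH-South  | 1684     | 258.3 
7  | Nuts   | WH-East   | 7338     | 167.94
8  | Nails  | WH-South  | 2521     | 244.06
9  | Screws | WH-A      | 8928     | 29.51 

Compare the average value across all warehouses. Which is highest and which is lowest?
SELECT warehouse, AVG(value)
FROM inventory
GROUP BY warehouse
ORDER BY AVG(value)

All groups:
  WH-South: 257.65
  WH-East: 293.24
  WH-A: 336.02

Highest: WH-A (336.02)
Lowest: WH-South (257.65)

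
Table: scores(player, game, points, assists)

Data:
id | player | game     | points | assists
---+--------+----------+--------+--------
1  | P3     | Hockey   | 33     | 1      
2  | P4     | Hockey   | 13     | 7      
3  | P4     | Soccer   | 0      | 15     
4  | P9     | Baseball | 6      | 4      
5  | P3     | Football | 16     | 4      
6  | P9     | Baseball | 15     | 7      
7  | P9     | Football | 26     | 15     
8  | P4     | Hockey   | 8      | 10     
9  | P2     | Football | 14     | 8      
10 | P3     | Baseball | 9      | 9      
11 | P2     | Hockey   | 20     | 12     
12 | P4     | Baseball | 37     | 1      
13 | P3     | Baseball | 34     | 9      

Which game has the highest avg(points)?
SELECT game, AVG(points) as val
FROM scores
GROUP BY game
ORDER BY val DESC
LIMIT 1

Result: Baseball with avg(points) = 20.20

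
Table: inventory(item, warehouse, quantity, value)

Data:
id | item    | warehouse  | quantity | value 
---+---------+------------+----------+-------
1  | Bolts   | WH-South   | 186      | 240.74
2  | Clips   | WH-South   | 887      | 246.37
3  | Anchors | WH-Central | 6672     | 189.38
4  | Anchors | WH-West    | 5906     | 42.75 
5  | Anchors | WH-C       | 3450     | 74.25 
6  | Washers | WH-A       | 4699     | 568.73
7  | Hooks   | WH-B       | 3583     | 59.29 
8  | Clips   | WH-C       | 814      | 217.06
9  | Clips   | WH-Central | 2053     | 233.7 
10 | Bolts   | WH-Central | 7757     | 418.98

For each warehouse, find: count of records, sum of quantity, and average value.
SELECT warehouse,
       COUNT(*) as cnt,
       SUM(quantity) as total_quantity,
       AVG(value) as avg_value
FROM inventory
GROUP BY warehouse

Result:
  WH-A: 1 records, 4699 total quantity, 568.73 avg value
  WH-B: 1 records, 3583 total quantity, 59.29 avg value
  WH-C: 2 records, 4264 total quantity, 145.66 avg value
  WH-Central: 3 records, 16482 total quantity, 280.69 avg value
  WH-South: 2 records, 1073 total quantity, 243.56 avg value
  WH-West: 1 records, 5906 total quantity, 42.75 avg value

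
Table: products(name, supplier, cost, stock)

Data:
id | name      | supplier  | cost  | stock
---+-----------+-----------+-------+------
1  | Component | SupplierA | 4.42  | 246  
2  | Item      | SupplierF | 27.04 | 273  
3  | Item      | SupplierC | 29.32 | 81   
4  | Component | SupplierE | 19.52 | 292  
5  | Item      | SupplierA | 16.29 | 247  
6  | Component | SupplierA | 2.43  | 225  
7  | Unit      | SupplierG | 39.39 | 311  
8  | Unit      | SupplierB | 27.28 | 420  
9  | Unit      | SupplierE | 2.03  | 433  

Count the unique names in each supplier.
SELECT supplier, COUNT(DISTINCT name)
FROM products
GROUP BY supplier

Result:
  SupplierA: 2 distinct
  SupplierB: 1 distinct
  SupplierC: 1 distinct
  SupplierE: 2 distinct
  SupplierF: 1 distinct
  SupplierG: 1 distinct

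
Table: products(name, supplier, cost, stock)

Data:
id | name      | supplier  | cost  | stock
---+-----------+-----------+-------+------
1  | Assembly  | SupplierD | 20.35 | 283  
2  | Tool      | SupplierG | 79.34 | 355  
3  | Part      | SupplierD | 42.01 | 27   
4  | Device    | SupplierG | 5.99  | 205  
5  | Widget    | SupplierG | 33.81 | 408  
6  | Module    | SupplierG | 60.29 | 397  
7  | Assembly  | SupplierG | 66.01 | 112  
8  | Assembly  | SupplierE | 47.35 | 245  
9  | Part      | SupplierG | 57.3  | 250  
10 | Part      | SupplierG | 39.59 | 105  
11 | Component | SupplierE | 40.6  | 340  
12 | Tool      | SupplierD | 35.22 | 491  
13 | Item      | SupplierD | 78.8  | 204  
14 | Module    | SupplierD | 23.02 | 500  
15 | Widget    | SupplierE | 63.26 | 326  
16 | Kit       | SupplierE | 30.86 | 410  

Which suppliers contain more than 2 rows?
SELECT supplier, COUNT(*) as cnt
FROM products
GROUP BY supplier
HAVING COUNT(*) > 2

Result:
  SupplierD: 5
  SupplierE: 4
  SupplierG: 7

Note: HAVING filters groups after aggregation, WHERE filters rows before.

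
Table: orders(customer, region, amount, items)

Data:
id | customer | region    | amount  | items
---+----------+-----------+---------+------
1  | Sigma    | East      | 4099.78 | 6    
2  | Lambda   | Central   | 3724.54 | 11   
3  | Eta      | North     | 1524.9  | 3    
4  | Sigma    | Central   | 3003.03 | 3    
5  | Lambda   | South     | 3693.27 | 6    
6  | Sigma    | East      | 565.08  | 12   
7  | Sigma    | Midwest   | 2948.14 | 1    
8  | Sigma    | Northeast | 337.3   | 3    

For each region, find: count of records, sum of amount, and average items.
SELECT region,
       COUNT(*) as cnt,
       SUM(amount) as total_amount,
       AVG(items) as avg_items
FROM orders
GROUP BY region

Result:
  Central: 2 records, 6727.57 total amount, 7.00 avg items
  East: 2 records, 4664.86 total amount, 9.00 avg items
  Midwest: 1 records, 2948.14 total amount, 1.00 avg items
  North: 1 records, 1524.90 total amount, 3.00 avg items
  Northeast: 1 records, 337.30 total amount, 3.00 avg items
  South: 1 records, 3693.27 total amount, 6.00 avg items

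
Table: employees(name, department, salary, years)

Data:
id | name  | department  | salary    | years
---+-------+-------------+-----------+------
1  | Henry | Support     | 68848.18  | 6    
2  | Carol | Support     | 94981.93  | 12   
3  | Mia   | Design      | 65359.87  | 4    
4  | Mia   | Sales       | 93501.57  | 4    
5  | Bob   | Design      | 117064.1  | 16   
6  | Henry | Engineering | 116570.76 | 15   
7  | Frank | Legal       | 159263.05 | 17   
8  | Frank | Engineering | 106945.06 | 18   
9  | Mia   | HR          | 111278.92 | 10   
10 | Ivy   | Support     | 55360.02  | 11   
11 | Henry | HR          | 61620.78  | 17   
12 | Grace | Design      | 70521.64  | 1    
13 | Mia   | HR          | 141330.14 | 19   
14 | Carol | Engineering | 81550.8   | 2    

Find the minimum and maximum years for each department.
SELECT department, MIN(years), MAX(years)
FROM employees
GROUP BY department

Result:
  Design: min=1, max=16
  Engineering: min=2, max=18
  HR: min=10, max=19
  Legal: min=17, max=17
  Sales: min=4, max=4
  Support: min=6, max=12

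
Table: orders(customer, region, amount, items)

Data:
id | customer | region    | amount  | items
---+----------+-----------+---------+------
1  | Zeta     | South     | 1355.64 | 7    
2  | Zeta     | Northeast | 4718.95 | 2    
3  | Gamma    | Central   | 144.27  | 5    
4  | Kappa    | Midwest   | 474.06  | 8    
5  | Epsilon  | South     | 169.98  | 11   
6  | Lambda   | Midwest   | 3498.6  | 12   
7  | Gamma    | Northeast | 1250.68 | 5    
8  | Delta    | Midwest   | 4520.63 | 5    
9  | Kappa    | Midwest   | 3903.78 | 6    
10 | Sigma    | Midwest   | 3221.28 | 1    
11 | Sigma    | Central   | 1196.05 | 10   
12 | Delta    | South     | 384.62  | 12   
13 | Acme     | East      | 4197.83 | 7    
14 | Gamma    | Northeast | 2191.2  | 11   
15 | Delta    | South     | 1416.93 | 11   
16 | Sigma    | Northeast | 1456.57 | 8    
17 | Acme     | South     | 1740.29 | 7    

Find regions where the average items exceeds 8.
SELECT region, AVG(items)
FROM orders
GROUP BY region
HAVING AVG(items) > 8

Result:
  South: avg=9.60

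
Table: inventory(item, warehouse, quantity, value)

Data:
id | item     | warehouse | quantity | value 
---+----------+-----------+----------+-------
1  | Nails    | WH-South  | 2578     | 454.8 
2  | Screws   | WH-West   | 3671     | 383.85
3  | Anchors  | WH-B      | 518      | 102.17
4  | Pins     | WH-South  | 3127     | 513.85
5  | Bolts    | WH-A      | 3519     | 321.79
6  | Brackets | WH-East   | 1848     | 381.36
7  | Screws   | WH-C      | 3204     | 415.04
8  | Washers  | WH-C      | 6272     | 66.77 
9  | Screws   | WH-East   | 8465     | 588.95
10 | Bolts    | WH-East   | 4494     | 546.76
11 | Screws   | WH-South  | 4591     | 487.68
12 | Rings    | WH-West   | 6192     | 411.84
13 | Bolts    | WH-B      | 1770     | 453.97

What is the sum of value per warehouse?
SELECT warehouse, SUM(value) as result
FROM inventory
GROUP BY warehouse

Result:
  WH-A: 321.79
  WH-B: 556.14
  WH-C: 481.81
  WH-East: 1517.07
  WH-South: 1456.33
  WH-West: 795.69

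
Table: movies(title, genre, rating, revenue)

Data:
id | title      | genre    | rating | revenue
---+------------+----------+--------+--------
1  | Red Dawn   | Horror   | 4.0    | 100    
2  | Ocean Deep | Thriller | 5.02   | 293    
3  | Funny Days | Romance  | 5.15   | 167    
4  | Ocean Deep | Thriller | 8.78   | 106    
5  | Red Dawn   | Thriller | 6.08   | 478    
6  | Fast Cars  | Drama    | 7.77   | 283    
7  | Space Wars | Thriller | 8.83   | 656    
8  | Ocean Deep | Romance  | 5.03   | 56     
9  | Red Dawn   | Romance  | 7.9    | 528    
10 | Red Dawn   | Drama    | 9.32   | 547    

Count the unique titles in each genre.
SELECT genre, COUNT(DISTINCT title)
FROM movies
GROUP BY genre

Result:
  Drama: 2 distinct
  Horror: 1 distinct
  Romance: 3 distinct
  Thriller: 3 distinct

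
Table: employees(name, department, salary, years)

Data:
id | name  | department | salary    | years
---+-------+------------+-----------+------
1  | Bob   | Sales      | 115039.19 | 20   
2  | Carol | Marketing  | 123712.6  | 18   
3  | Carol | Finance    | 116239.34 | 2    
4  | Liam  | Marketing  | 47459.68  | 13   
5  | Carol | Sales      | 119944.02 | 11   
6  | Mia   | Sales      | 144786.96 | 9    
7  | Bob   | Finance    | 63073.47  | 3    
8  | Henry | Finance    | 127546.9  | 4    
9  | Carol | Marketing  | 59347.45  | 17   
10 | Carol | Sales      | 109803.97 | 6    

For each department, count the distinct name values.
SELECT department, COUNT(DISTINCT name)
FROM employees
GROUP BY department

Result:
  Finance: 3 distinct
  Marketing: 2 distinct
  Sales: 3 distinct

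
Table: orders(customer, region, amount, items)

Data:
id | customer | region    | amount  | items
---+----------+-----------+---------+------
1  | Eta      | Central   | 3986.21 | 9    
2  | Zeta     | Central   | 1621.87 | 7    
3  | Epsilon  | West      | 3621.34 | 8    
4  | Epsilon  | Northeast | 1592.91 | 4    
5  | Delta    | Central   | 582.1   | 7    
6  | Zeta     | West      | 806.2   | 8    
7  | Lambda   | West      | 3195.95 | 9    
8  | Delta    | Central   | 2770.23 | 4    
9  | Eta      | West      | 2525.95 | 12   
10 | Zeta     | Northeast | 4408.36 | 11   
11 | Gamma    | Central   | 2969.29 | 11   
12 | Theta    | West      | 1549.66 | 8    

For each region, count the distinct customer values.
SELECT region, COUNT(DISTINCT customer)
FROM orders
GROUP BY region

Result:
  Central: 4 distinct
  Northeast: 2 distinct
  West: 5 distinct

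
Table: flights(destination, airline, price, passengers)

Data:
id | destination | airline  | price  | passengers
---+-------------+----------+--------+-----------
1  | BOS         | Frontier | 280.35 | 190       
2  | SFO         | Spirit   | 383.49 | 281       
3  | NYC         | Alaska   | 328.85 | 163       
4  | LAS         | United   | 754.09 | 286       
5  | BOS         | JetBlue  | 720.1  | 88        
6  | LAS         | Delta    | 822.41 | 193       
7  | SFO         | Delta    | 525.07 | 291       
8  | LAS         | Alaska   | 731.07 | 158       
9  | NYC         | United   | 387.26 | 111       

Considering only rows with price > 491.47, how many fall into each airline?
SELECT airline, COUNT(*)
FROM flights
WHERE price > 491.47
GROUP BY airline

Note: WHERE filters rows before grouping.

Result:
  Alaska: 1
  Delta: 2
  JetBlue: 1
  United: 1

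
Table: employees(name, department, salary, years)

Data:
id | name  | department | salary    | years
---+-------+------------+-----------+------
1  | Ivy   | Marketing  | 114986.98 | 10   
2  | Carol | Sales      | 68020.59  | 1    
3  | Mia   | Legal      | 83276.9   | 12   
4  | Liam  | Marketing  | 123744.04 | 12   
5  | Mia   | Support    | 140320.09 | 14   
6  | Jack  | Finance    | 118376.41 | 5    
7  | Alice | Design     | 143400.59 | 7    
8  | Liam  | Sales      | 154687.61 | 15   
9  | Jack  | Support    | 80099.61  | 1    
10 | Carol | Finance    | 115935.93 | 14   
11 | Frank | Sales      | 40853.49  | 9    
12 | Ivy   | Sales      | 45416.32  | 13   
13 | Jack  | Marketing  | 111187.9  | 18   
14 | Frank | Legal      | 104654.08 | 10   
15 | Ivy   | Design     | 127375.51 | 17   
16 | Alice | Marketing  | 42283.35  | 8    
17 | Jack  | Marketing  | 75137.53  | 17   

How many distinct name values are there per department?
SELECT department, COUNT(DISTINCT name)
FROM employees
GROUP BY department

Result:
  Design: 2 distinct
  Finance: 2 distinct
  Legal: 2 distinct
  Marketing: 4 distinct
  Sales: 4 distinct
  Support: 2 distinct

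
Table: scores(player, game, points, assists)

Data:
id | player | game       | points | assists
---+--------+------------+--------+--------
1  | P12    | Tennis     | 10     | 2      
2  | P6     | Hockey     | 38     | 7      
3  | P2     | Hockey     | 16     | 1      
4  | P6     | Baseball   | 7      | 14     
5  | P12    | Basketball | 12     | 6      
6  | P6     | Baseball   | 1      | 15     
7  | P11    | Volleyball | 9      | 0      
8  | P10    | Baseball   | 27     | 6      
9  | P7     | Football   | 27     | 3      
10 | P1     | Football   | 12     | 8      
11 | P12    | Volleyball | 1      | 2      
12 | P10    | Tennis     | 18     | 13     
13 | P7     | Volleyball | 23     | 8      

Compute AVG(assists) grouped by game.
SELECT game, AVG(assists) as result
FROM scores
GROUP BY game

Result:
  Baseball: 11.67
  Basketball: 6.00
  Football: 5.50
  Hockey: 4.00
  Tennis: 7.50
  Volleyball: 3.33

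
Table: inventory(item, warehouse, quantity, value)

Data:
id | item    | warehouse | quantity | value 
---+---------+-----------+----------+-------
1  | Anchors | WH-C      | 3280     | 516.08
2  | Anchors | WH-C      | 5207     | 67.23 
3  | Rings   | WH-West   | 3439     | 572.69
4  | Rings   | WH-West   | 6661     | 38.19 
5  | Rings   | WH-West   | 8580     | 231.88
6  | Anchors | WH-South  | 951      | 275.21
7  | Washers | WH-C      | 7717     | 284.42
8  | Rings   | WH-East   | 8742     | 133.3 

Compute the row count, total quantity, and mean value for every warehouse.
SELECT warehouse,
       COUNT(*) as cnt,
       SUM(quantity) as total_quantity,
       AVG(value) as avg_value
FROM inventory
GROUP BY warehouse

Result:
  WH-C: 3 records, 16204 total quantity, 289.24 avg value
  WH-East: 1 records, 8742 total quantity, 133.30 avg value
  WH-South: 1 records, 951 total quantity, 275.21 avg value
  WH-West: 3 records, 18680 total quantity, 280.92 avg value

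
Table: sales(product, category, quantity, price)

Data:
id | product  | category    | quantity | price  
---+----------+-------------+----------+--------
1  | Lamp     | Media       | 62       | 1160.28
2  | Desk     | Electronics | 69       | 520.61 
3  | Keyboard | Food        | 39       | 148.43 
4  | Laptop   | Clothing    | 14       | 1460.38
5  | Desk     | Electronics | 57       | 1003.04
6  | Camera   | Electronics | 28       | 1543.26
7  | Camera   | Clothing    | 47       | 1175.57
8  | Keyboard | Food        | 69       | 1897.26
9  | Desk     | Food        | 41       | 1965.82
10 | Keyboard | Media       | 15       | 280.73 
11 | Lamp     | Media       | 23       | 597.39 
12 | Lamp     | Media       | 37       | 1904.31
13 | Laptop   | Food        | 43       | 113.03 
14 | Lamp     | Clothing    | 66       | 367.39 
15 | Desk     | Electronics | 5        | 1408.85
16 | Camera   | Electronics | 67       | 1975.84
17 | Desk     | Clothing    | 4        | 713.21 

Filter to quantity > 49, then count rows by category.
SELECT category, COUNT(*)
FROM sales
WHERE quantity > 49
GROUP BY category

Note: WHERE filters rows before grouping.

Result:
  Clothing: 1
  Electronics: 3
  Food: 1
  Media: 1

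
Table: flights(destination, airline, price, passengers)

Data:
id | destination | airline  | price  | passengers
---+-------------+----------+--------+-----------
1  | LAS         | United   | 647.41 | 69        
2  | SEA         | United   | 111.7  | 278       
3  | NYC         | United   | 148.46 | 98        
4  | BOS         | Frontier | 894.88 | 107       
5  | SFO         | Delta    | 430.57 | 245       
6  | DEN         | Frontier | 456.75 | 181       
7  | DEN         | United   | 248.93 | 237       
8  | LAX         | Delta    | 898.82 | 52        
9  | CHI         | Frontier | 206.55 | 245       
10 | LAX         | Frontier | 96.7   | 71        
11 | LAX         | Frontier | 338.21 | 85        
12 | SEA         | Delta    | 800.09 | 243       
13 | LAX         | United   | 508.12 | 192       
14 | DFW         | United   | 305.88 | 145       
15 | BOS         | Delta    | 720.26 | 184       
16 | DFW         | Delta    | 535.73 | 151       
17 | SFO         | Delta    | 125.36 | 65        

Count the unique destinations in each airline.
SELECT airline, COUNT(DISTINCT destination)
FROM flights
GROUP BY airline

Result:
  Delta: 5 distinct
  Frontier: 4 distinct
  United: 6 distinct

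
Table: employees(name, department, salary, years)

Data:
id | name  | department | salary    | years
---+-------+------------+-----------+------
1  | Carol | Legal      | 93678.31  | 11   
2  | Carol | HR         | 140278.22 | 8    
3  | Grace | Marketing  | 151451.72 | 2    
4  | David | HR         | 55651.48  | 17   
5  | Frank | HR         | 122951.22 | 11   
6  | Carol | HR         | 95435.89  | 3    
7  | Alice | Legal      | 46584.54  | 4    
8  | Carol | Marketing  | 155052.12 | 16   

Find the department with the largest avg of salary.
SELECT department, AVG(salary) as val
FROM employees
GROUP BY department
ORDER BY val DESC
LIMIT 1

Result: Marketing with avg(salary) = 153251.92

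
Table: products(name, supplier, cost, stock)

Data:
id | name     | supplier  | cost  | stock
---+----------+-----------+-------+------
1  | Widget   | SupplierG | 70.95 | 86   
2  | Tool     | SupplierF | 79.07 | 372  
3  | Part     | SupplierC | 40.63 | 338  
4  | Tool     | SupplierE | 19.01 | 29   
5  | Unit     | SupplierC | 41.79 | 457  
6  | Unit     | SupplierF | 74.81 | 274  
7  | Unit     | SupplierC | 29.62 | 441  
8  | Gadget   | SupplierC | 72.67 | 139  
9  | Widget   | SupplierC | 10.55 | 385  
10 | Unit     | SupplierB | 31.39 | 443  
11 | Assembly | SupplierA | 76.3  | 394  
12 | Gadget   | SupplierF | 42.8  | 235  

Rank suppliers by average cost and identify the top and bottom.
SELECT supplier, AVG(cost)
FROM products
GROUP BY supplier
ORDER BY AVG(cost)

All groups:
  SupplierE: 19.01
  SupplierB: 31.39
  SupplierC: 39.05
  SupplierF: 65.56
  SupplierG: 70.95
  SupplierA: 76.30

Highest: SupplierA (76.30)
Lowest: SupplierE (19.01)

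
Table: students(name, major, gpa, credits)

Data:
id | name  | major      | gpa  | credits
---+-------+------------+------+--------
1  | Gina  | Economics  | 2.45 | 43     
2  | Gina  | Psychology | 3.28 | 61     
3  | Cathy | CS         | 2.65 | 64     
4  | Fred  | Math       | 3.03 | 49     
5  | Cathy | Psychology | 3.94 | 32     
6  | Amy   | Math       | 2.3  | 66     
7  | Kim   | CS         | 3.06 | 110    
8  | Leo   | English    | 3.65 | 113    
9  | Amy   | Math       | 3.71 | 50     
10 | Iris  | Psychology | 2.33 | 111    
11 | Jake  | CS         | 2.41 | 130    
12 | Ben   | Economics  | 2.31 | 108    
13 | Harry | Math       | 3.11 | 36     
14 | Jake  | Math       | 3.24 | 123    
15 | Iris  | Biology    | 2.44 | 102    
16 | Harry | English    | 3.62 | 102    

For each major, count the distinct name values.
SELECT major, COUNT(DISTINCT name)
FROM students
GROUP BY major

Result:
  Biology: 1 distinct
  CS: 3 distinct
  Economics: 2 distinct
  English: 2 distinct
  Math: 4 distinct
  Psychology: 3 distinct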